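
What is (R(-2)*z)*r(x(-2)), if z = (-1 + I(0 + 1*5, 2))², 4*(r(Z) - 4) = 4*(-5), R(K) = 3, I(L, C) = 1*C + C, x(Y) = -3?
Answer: -27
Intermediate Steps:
I(L, C) = 2*C (I(L, C) = C + C = 2*C)
r(Z) = -1 (r(Z) = 4 + (4*(-5))/4 = 4 + (¼)*(-20) = 4 - 5 = -1)
z = 9 (z = (-1 + 2*2)² = (-1 + 4)² = 3² = 9)
(R(-2)*z)*r(x(-2)) = (3*9)*(-1) = 27*(-1) = -27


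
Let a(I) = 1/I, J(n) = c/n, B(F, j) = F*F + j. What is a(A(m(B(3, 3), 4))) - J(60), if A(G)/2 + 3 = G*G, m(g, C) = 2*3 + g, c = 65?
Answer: -463/428 ≈ -1.0818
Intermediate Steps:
B(F, j) = j + F**2 (B(F, j) = F**2 + j = j + F**2)
m(g, C) = 6 + g
J(n) = 65/n
A(G) = -6 + 2*G**2 (A(G) = -6 + 2*(G*G) = -6 + 2*G**2)
a(A(m(B(3, 3), 4))) - J(60) = 1/(-6 + 2*(6 + (3 + 3**2))**2) - 65/60 = 1/(-6 + 2*(6 + (3 + 9))**2) - 65/60 = 1/(-6 + 2*(6 + 12)**2) - 1*13/12 = 1/(-6 + 2*18**2) - 13/12 = 1/(-6 + 2*324) - 13/12 = 1/(-6 + 648) - 13/12 = 1/642 - 13/12 = -463/428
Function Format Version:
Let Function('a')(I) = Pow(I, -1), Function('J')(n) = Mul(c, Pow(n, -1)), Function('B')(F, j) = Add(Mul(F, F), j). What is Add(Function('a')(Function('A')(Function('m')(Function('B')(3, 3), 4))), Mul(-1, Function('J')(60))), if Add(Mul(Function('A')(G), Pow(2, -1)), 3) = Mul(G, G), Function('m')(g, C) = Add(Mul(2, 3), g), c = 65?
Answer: Rational(-463, 428) ≈ -1.0818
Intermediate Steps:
Function('B')(F, j) = Add(j, Pow(F, 2)) (Function('B')(F, j) = Add(Pow(F, 2), j) = Add(j, Pow(F, 2)))
Function('m')(g, C) = Add(6, g)
Function('J')(n) = Mul(65, Pow(n, -1))
Function('A')(G) = Add(-6, Mul(2, Pow(G, 2))) (Function('A')(G) = Add(-6, Mul(2, Mul(G, G))) = Add(-6, Mul(2, Pow(G, 2))))
Add(Function('a')(Function('A')(Function('m')(Function('B')(3, 3), 4))), Mul(-1, Function('J')(60))) = Add(Pow(Add(-6, Mul(2, Pow(Add(6, Add(3, Pow(3, 2))), 2))), -1), Mul(-1, Mul(65, Pow(60, -1)))) = Add(Pow(Add(-6, Mul(2, Pow(Add(6, Add(3, 9)), 2))), -1), Mul(-1, Mul(65, Rational(1, 60)))) = Add(Pow(Add(-6, Mul(2, Pow(Add(6, 12), 2))), -1), Mul(-1, Rational(13, 12))) = Add(Pow(Add(-6, Mul(2, Pow(18, 2))), -1), Rational(-13, 12)) = Add(Pow(Add(-6, Mul(2, 324)), -1), Rational(-13, 12)) = Add(Pow(Add(-6, 648), -1), Rational(-13, 12)) = Add(Pow(642, -1), Rational(-13, 12)) = Add(Rational(1, 642), Rational(-13, 12)) = Rational(-463, 428)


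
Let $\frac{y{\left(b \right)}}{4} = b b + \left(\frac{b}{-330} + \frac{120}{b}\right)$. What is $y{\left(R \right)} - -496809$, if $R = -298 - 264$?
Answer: $\frac{81611253769}{46365} \approx 1.7602 \cdot 10^{6}$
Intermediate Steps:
$R = -562$
$y{\left(b \right)} = 4 b^{2} + \frac{480}{b} - \frac{2 b}{165}$ ($y{\left(b \right)} = 4 \left(b b + \left(\frac{b}{-330} + \frac{120}{b}\right)\right) = 4 \left(b^{2} + \left(b \left(- \frac{1}{330}\right) + \frac{120}{b}\right)\right) = 4 \left(b^{2} - \left(- \frac{120}{b} + \frac{b}{330}\right)\right) = 4 \left(b^{2} + \frac{120}{b} - \frac{b}{330}\right) = 4 b^{2} + \frac{480}{b} - \frac{2 b}{165}$)
$y{\left(R \right)} - -496809 = \left(4 \left(-562\right)^{2} + \frac{480}{-562} - - \frac{1124}{165}\right) - -496809 = \left(4 \cdot 315844 + 480 \left(- \frac{1}{562}\right) + \frac{1124}{165}\right) + 496809 = \left(1263376 - \frac{240}{281} + \frac{1124}{165}\right) + 496809 = \frac{58576704484}{46365} + 496809 = \frac{81611253769}{46365}$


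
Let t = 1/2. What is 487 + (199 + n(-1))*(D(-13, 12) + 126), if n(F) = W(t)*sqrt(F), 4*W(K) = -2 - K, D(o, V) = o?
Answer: 22974 - 565*I/8 ≈ 22974.0 - 70.625*I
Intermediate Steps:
t = 1/2 ≈ 0.50000
W(K) = -1/2 - K/4 (W(K) = (-2 - K)/4 = -1/2 - K/4)
n(F) = -5*sqrt(F)/8 (n(F) = (-1/2 - 1/4*1/2)*sqrt(F) = (-1/2 - 1/8)*sqrt(F) = -5*sqrt(F)/8)
487 + (199 + n(-1))*(D(-13, 12) + 126) = 487 + (199 - 5*I/8)*(-13 + 126) = 487 + (199 - 5*I/8)*113 = 487 + (22487 - 565*I/8) = 22974 - 565*I/8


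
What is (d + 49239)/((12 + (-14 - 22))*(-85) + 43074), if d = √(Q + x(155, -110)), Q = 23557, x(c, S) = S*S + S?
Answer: 16413/15038 + 17*√123/45114 ≈ 1.0956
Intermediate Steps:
x(c, S) = S + S² (x(c, S) = S² + S = S + S²)
d = 17*√123 (d = √(23557 - 110*(1 - 110)) = √(23557 - 110*(-109)) = √(23557 + 11990) = √35547 = 17*√123 ≈ 188.54)
(d + 49239)/((12 + (-14 - 22))*(-85) + 43074) = (17*√123 + 49239)/((12 + (-14 - 22))*(-85) + 43074) = (49239 + 17*√123)/((12 - 36)*(-85) + 43074) = (49239 + 17*√123)/(-24*(-85) + 43074) = (49239 + 17*√123)/(2040 + 43074) = (49239 + 17*√123)/45114 = (49239 + 17*√123)*(1/45114) = 16413/15038 + 17*√123/45114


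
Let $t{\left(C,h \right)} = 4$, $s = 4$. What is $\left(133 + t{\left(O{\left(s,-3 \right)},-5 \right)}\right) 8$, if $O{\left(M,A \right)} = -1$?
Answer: $1096$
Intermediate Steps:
$\left(133 + t{\left(O{\left(s,-3 \right)},-5 \right)}\right) 8 = \left(133 + 4\right) 8 = 137 \cdot 8 = 1096$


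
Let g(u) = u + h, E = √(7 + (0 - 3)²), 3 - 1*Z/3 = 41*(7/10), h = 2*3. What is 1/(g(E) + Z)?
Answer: -10/671 ≈ -0.014903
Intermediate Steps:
h = 6
Z = -771/10 (Z = 9 - 123*7/10 = 9 - 3*287/10 = 9 - 861/10 = -771/10 ≈ -77.100)
E = 4 (E = √(7 + (-3)²) = √(7 + 9) = √16 = 4)
g(u) = 6 + u (g(u) = u + 6 = 6 + u)
1/(g(E) + Z) = 1/((6 + 4) - 771/10) = 1/(10 - 771/10) = 1/(-671/10) = -10/671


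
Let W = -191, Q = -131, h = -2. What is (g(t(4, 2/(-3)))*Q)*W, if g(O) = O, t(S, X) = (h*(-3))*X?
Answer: -100084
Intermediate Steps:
t(S, X) = 6*X (t(S, X) = (-2*(-3))*X = 6*X)
(g(t(4, 2/(-3)))*Q)*W = ((6*(2/(-3)))*(-131))*(-191) = ((6*(2*(-1/3)))*(-131))*(-191) = ((6*(-2/3))*(-131))*(-191) = -4*(-131)*(-191) = 524*(-191) = -100084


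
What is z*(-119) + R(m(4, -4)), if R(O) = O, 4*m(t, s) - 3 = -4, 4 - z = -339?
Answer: -163269/4 ≈ -40817.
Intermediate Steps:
z = 343 (z = 4 - 1*(-339) = 4 + 339 = 343)
m(t, s) = -¼ (m(t, s) = ¾ + (¼)*(-4) = ¾ - 1 = -¼)
z*(-119) + R(m(4, -4)) = 343*(-119) - ¼ = -40817 - ¼ = -163269/4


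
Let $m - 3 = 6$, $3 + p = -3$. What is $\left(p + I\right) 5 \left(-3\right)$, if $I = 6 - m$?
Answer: $135$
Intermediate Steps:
$p = -6$ ($p = -3 - 3 = -6$)
$m = 9$ ($m = 3 + 6 = 9$)
$I = -3$ ($I = 6 - 9 = -3$)
$\left(p + I\right) 5 \left(-3\right) = \left(-6 - 3\right) 5 \left(-3\right) = \left(-9\right) \left(-15\right) = 135$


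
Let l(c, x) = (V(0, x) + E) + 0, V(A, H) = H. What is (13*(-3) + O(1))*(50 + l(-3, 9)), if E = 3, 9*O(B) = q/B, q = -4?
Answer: -22010/9 ≈ -2445.6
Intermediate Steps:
O(B) = -4/(9*B) (O(B) = (-4/B)/9 = -4/(9*B))
l(c, x) = 3 + x (l(c, x) = (x + 3) + 0 = (3 + x) + 0 = 3 + x)
(13*(-3) + O(1))*(50 + l(-3, 9)) = (13*(-3) - 4/9/1)*(50 + (3 + 9)) = (-39 - 4/9*1)*(50 + 12) = (-39 - 4/9)*62 = -355/9*62 = -22010/9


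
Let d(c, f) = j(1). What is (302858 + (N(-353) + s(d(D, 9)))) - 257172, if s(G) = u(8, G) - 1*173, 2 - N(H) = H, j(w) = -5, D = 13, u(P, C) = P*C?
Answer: 45828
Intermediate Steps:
u(P, C) = C*P
d(c, f) = -5
N(H) = 2 - H
s(G) = -173 + 8*G (s(G) = G*8 - 1*173 = 8*G - 173 = -173 + 8*G)
(302858 + (N(-353) + s(d(D, 9)))) - 257172 = (302858 + ((2 - 1*(-353)) + (-173 + 8*(-5)))) - 257172 = (302858 + ((2 + 353) + (-173 - 40))) - 257172 = (302858 + (355 - 213)) - 257172 = (302858 + 142) - 257172 = 303000 - 257172 = 45828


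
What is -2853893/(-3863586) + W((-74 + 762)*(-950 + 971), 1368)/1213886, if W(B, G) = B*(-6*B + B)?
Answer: -2014525639492261/2344976477598 ≈ -859.08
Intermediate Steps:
W(B, G) = -5*B² (W(B, G) = B*(-5*B) = -5*B²)
-2853893/(-3863586) + W((-74 + 762)*(-950 + 971), 1368)/1213886 = -2853893/(-3863586) - 5*(-950 + 971)²*(-74 + 762)²/1213886 = -2853893*(-1/3863586) - 5*(688*21)²*(1/1213886) = 2853893/3863586 - 5*14448²*(1/1213886) = 2853893/3863586 - 5*208744704*(1/1213886) = 2853893/3863586 - 1043723520*1/1213886 = 2853893/3863586 - 521861760/606943 = -2014525639492261/2344976477598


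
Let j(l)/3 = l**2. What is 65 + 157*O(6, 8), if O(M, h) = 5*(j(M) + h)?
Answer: 91125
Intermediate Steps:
j(l) = 3*l**2
O(M, h) = 5*h + 15*M**2 (O(M, h) = 5*(3*M**2 + h) = 5*(h + 3*M**2) = 5*h + 15*M**2)
65 + 157*O(6, 8) = 65 + 157*(5*8 + 15*6**2) = 65 + 157*(40 + 15*36) = 65 + 157*(40 + 540) = 65 + 157*580 = 65 + 91060 = 91125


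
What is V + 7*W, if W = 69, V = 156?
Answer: 639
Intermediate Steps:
V + 7*W = 156 + 7*69 = 156 + 483 = 639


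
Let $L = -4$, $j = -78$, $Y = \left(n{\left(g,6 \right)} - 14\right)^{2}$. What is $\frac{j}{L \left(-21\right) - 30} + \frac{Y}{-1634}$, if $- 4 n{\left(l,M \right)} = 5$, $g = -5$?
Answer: $- \frac{373361}{235296} \approx -1.5868$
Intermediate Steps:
$n{\left(l,M \right)} = - \frac{5}{4}$ ($n{\left(l,M \right)} = \left(- \frac{1}{4}\right) 5 = - \frac{5}{4}$)
$Y = \frac{3721}{16}$ ($Y = \left(- \frac{5}{4} - 14\right)^{2} = \left(- \frac{61}{4}\right)^{2} = \frac{3721}{16} \approx 232.56$)
$\frac{j}{L \left(-21\right) - 30} + \frac{Y}{-1634} = - \frac{78}{\left(-4\right) \left(-21\right) - 30} + \frac{3721}{16 \left(-1634\right)} = - \frac{78}{84 - 30} + \frac{3721}{16} \left(- \frac{1}{1634}\right) = - \frac{78}{54} - \frac{3721}{26144} = \left(-78\right) \frac{1}{54} - \frac{3721}{26144} = - \frac{13}{9} - \frac{3721}{26144} = - \frac{373361}{235296}$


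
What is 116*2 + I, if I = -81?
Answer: 151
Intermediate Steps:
116*2 + I = 116*2 - 81 = 232 - 81 = 151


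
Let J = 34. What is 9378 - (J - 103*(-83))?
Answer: 795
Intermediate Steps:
9378 - (J - 103*(-83)) = 9378 - (34 - 103*(-83)) = 9378 - (34 + 8549) = 9378 - 1*8583 = 9378 - 8583 = 795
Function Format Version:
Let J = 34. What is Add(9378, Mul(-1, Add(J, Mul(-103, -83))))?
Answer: 795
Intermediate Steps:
Add(9378, Mul(-1, Add(J, Mul(-103, -83)))) = Add(9378, Mul(-1, Add(34, Mul(-103, -83)))) = Add(9378, Mul(-1, Add(34, 8549))) = Add(9378, Mul(-1, 8583)) = Add(9378, -8583) = 795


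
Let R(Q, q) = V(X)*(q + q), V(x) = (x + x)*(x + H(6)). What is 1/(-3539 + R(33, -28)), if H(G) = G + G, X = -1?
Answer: -1/2307 ≈ -0.00043346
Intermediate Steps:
H(G) = 2*G
V(x) = 2*x*(12 + x) (V(x) = (x + x)*(x + 2*6) = (2*x)*(x + 12) = (2*x)*(12 + x) = 2*x*(12 + x))
R(Q, q) = -44*q (R(Q, q) = (2*(-1)*(12 - 1))*(q + q) = (2*(-1)*11)*(2*q) = -44*q)
1/(-3539 + R(33, -28)) = 1/(-3539 - 44*(-28)) = 1/(-3539 + 1232) = 1/(-2307) = -1/2307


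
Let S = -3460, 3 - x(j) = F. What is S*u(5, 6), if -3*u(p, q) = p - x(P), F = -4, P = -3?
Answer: -6920/3 ≈ -2306.7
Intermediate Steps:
x(j) = 7 (x(j) = 3 - 1*(-4) = 3 + 4 = 7)
u(p, q) = 7/3 - p/3 (u(p, q) = -(p - 1*7)/3 = -(p - 7)/3 = -(-7 + p)/3 = 7/3 - p/3)
S*u(5, 6) = -3460*(7/3 - ⅓*5) = -3460*(7/3 - 5/3) = -3460*⅔ = -6920/3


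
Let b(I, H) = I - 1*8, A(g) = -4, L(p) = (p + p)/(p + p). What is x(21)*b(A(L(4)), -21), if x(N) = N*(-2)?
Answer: 504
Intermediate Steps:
L(p) = 1 (L(p) = (2*p)/((2*p)) = (2*p)*(1/(2*p)) = 1)
b(I, H) = -8 + I (b(I, H) = I - 8 = -8 + I)
x(N) = -2*N
x(21)*b(A(L(4)), -21) = (-2*21)*(-8 - 4) = -42*(-12) = 504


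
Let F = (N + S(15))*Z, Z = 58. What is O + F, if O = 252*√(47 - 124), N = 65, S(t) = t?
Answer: 4640 + 252*I*√77 ≈ 4640.0 + 2211.3*I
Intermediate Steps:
F = 4640 (F = (65 + 15)*58 = 80*58 = 4640)
O = 252*I*√77 (O = 252*√(-77) = 252*(I*√77) = 252*I*√77 ≈ 2211.3*I)
O + F = 252*I*√77 + 4640 = 4640 + 252*I*√77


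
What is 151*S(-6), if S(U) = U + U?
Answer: -1812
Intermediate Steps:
S(U) = 2*U
151*S(-6) = 151*(2*(-6)) = 151*(-12) = -1812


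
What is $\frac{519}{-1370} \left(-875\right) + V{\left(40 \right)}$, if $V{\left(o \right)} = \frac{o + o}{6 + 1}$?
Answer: $\frac{657695}{1918} \approx 342.91$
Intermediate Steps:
$V{\left(o \right)} = \frac{2 o}{7}$
$\frac{519}{-1370} \left(-875\right) + V{\left(40 \right)} = \frac{519}{-1370} \left(-875\right) + \frac{2}{7} \cdot 40 = 519 \left(- \frac{1}{1370}\right) \left(-875\right) + \frac{80}{7} = \left(- \frac{519}{1370}\right) \left(-875\right) + \frac{80}{7} = \frac{90825}{274} + \frac{80}{7} = \frac{657695}{1918}$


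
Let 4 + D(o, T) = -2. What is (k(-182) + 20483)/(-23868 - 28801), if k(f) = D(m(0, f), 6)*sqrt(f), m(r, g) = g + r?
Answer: -20483/52669 + 6*I*sqrt(182)/52669 ≈ -0.3889 + 0.0015369*I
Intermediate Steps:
D(o, T) = -6 (D(o, T) = -4 - 2 = -6)
k(f) = -6*sqrt(f)
(k(-182) + 20483)/(-23868 - 28801) = (-6*I*sqrt(182) + 20483)/(-23868 - 28801) = (-6*I*sqrt(182) + 20483)/(-52669) = (-6*I*sqrt(182) + 20483)*(-1/52669) = (20483 - 6*I*sqrt(182))*(-1/52669) = -20483/52669 + 6*I*sqrt(182)/52669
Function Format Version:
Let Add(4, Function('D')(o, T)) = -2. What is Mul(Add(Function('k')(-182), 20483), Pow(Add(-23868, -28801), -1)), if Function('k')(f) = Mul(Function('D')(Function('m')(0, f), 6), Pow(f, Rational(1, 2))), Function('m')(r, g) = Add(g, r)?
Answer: Add(Rational(-20483, 52669), Mul(Rational(6, 52669), I, Pow(182, Rational(1, 2)))) ≈ Add(-0.38890, Mul(0.0015369, I))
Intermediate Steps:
Function('D')(o, T) = -6 (Function('D')(o, T) = Add(-4, -2) = -6)
Function('k')(f) = Mul(-6, Pow(f, Rational(1, 2)))
Mul(Add(Function('k')(-182), 20483), Pow(Add(-23868, -28801), -1)) = Mul(Add(Mul(-6, Pow(-182, Rational(1, 2))), 20483), Pow(Add(-23868, -28801), -1)) = Mul(Add(Mul(-6, Mul(I, Pow(182, Rational(1, 2)))), 20483), Pow(-52669, -1)) = Mul(Add(Mul(-6, I, Pow(182, Rational(1, 2))), 20483), Rational(-1, 52669)) = Mul(Add(20483, Mul(-6, I, Pow(182, Rational(1, 2)))), Rational(-1, 52669)) = Add(Rational(-20483, 52669), Mul(Rational(6, 52669), I, Pow(182, Rational(1, 2))))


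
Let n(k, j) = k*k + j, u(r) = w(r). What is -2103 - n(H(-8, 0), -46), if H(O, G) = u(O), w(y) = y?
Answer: -2121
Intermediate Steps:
u(r) = r
H(O, G) = O
n(k, j) = j + k² (n(k, j) = k² + j = j + k²)
-2103 - n(H(-8, 0), -46) = -2103 - (-46 + (-8)²) = -2103 - (-46 + 64) = -2103 - 1*18 = -2103 - 18 = -2121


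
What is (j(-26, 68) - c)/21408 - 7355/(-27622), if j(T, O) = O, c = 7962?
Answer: -15148057/147832944 ≈ -0.10247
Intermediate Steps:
(j(-26, 68) - c)/21408 - 7355/(-27622) = (68 - 1*7962)/21408 - 7355/(-27622) = (68 - 7962)*(1/21408) - 7355*(-1/27622) = -7894*1/21408 + 7355/27622 = -3947/10704 + 7355/27622 = -15148057/147832944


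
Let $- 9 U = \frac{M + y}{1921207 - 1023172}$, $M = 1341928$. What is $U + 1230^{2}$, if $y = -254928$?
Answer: $\frac{2445546655300}{1616463} \approx 1.5129 \cdot 10^{6}$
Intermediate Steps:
$U = - \frac{217400}{1616463}$ ($U = - \frac{\left(1341928 - 254928\right) \frac{1}{1921207 - 1023172}}{9} = - \frac{1087000 \cdot \frac{1}{898035}}{9} = \left(- \frac{1}{9}\right) \frac{217400}{179607} = - \frac{217400}{1616463} \approx -0.13449$)
$U + 1230^{2} = - \frac{217400}{1616463} + 1230^{2} = - \frac{217400}{1616463} + 1512900 = \frac{2445546655300}{1616463}$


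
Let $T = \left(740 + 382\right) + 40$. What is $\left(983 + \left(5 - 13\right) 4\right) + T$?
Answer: $2113$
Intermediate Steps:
$T = 1162$ ($T = 1122 + 40 = 1162$)
$\left(983 + \left(5 - 13\right) 4\right) + T = \left(983 + \left(5 - 13\right) 4\right) + 1162 = \left(983 - 32\right) + 1162 = 951 + 1162 = 2113$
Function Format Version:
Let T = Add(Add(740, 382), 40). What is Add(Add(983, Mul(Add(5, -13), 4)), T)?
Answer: 2113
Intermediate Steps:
T = 1162 (T = Add(1122, 40) = 1162)
Add(Add(983, Mul(Add(5, -13), 4)), T) = Add(Add(983, Mul(Add(5, -13), 4)), 1162) = Add(Add(983, Mul(-8, 4)), 1162) = Add(Add(983, -32), 1162) = Add(951, 1162) = 2113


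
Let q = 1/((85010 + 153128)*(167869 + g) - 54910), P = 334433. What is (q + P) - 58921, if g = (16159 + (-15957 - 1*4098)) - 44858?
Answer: 7815105329515521/28365752960 ≈ 2.7551e+5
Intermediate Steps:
g = -48754 (g = (16159 + (-15957 - 4098)) - 44858 = (16159 - 20055) - 44858 = -3896 - 44858 = -48754)
q = 1/28365752960 (q = 1/((85010 + 153128)*(167869 - 48754) - 54910) = 1/(238138*119115 - 54910) = 1/(28365807870 - 54910) = 1/28365752960 ≈ 3.5254e-11)
(q + P) - 58921 = (1/28365752960 + 334433) - 58921 = 9486443859671681/28365752960 - 58921 = 7815105329515521/28365752960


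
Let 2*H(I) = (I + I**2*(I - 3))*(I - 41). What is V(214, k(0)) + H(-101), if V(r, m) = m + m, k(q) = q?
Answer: 75331355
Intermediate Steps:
H(I) = (-41 + I)*(I + I**2*(-3 + I))/2 (H(I) = ((I + I**2*(I - 3))*(I - 41))/2 = ((I + I**2*(-3 + I))*(-41 + I))/2 = ((-41 + I)*(I + I**2*(-3 + I)))/2 = (-41 + I)*(I + I**2*(-3 + I))/2)
V(r, m) = 2*m
V(214, k(0)) + H(-101) = 2*0 + (1/2)*(-101)*(-41 + (-101)**3 - 44*(-101)**2 + 124*(-101)) = 0 + (1/2)*(-101)*(-41 - 1030301 - 44*10201 - 12524) = 0 + (1/2)*(-101)*(-41 - 1030301 - 448844 - 12524) = 0 + (1/2)*(-101)*(-1491710) = 0 + 75331355 = 75331355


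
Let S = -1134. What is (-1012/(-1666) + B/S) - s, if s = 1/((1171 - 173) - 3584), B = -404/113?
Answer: 4015544555/6572275038 ≈ 0.61098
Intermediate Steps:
B = -404/113 (B = -404*1/113 = -404/113 ≈ -3.5752)
s = -1/2586 (s = 1/(998 - 3584) = 1/(-2586) = -1/2586 ≈ -0.00038670)
(-1012/(-1666) + B/S) - s = (-1012/(-1666) - 404/113/(-1134)) - 1*(-1/2586) = (-1012*(-1/1666) - 404/113*(-1/1134)) + 1/2586 = (506/833 + 202/64071) + 1/2586 = 4655456/7624449 + 1/2586 = 4015544555/6572275038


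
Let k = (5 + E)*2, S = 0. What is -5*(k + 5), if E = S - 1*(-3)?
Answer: -105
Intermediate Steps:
E = 3 (E = 0 - 1*(-3) = 0 + 3 = 3)
k = 16 (k = (5 + 3)*2 = 8*2 = 16)
-5*(k + 5) = -5*(16 + 5) = -5*21 = -105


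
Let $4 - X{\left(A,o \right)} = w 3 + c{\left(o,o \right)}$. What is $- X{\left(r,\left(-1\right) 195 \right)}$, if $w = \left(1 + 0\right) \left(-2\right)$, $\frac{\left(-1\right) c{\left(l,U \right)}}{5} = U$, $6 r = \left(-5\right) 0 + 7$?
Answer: $965$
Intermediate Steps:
$r = \frac{7}{6}$ ($r = \frac{\left(-5\right) 0 + 7}{6} = \frac{0 + 7}{6} = \frac{1}{6} \cdot 7 = \frac{7}{6} \approx 1.1667$)
$c{\left(l,U \right)} = - 5 U$
$w = -2$ ($w = 1 \left(-2\right) = -2$)
$X{\left(A,o \right)} = 10 + 5 o$ ($X{\left(A,o \right)} = 4 - \left(\left(-2\right) 3 - 5 o\right) = 4 - \left(-6 - 5 o\right) = 4 + \left(6 + 5 o\right) = 10 + 5 o$)
$- X{\left(r,\left(-1\right) 195 \right)} = - (10 + 5 \left(\left(-1\right) 195\right)) = - (10 + 5 \left(-195\right)) = - (10 - 975) = \left(-1\right) \left(-965\right) = 965$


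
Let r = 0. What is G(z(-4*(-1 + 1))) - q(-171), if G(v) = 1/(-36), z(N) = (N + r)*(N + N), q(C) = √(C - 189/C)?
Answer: -1/36 - 2*I*√15333/19 ≈ -0.027778 - 13.034*I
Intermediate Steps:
z(N) = 2*N² (z(N) = (N + 0)*(N + N) = N*(2*N) = 2*N²)
G(v) = -1/36
G(z(-4*(-1 + 1))) - q(-171) = -1/36 - √(-171 - 189/(-171)) = -1/36 - √(-171 - 189*(-1/171)) = -1/36 - √(-171 + 21/19) = -1/36 - √(-3228/19) = -1/36 - 2*I*√15333/19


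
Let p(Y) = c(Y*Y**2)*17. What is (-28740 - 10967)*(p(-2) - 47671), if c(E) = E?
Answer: 1898272549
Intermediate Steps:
p(Y) = 17*Y**3 (p(Y) = (Y*Y**2)*17 = Y**3*17 = 17*Y**3)
(-28740 - 10967)*(p(-2) - 47671) = (-28740 - 10967)*(17*(-2)**3 - 47671) = -39707*(17*(-8) - 47671) = -39707*(-136 - 47671) = -39707*(-47807) = 1898272549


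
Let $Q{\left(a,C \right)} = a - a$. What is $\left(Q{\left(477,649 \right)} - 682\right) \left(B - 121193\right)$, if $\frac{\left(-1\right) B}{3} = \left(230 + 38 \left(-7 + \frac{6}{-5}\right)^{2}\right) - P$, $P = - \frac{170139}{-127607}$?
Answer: $\frac{281849580035716}{3190175} \approx 8.8349 \cdot 10^{7}$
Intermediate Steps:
$Q{\left(a,C \right)} = 0$
$P = \frac{170139}{127607}$ ($P = \left(-170139\right) \left(- \frac{1}{127607}\right) = \frac{170139}{127607} \approx 1.3333$)
$B = - \frac{26642300163}{3190175}$ ($B = - 3 \left(\left(230 + 38 \left(-7 + \frac{6}{-5}\right)^{2}\right) - \frac{170139}{127607}\right) = - 3 \left(\left(230 + 38 \left(-7 + 6 \left(- \frac{1}{5}\right)\right)^{2}\right) - \frac{170139}{127607}\right) = - 3 \left(\left(230 + 38 \left(-7 - \frac{6}{5}\right)^{2}\right) - \frac{170139}{127607}\right) = - 3 \left(\left(230 + 38 \left(- \frac{41}{5}\right)^{2}\right) - \frac{170139}{127607}\right) = - 3 \left(\left(230 + 38 \cdot \frac{1681}{25}\right) - \frac{170139}{127607}\right) = - 3 \left(\left(230 + \frac{63878}{25}\right) - \frac{170139}{127607}\right) = - 3 \left(\frac{69628}{25} - \frac{170139}{127607}\right) = \left(-3\right) \frac{8880766721}{3190175} = - \frac{26642300163}{3190175} \approx -8351.4$)
$\left(Q{\left(477,649 \right)} - 682\right) \left(B - 121193\right) = \left(0 - 682\right) \left(- \frac{26642300163}{3190175} - 121193\right) = \left(-682\right) \left(- \frac{413269178938}{3190175}\right) = \frac{281849580035716}{3190175}$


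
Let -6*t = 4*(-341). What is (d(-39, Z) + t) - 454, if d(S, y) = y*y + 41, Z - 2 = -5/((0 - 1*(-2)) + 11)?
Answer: -92810/507 ≈ -183.06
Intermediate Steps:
t = 682/3 (t = -2*(-341)/3 = -1/6*(-1364) = 682/3 ≈ 227.33)
Z = 21/13 (Z = 2 - 5/((0 - 1*(-2)) + 11) = 2 - 5/((0 + 2) + 11) = 2 - 5/(2 + 11) = 2 - 5/13 = 21/13 ≈ 1.6154)
d(S, y) = 41 + y**2 (d(S, y) = y**2 + 41 = 41 + y**2)
(d(-39, Z) + t) - 454 = ((41 + (21/13)**2) + 682/3) - 454 = ((41 + 441/169) + 682/3) - 454 = (7370/169 + 682/3) - 454 = 137368/507 - 454 = -92810/507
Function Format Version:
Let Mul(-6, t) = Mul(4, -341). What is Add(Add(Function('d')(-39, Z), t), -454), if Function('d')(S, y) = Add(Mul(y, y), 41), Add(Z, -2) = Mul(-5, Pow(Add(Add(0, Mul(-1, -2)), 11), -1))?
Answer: Rational(-92810, 507) ≈ -183.06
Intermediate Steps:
t = Rational(682, 3) (t = Mul(Rational(-1, 6), Mul(4, -341)) = Mul(Rational(-1, 6), -1364) = Rational(682, 3) ≈ 227.33)
Z = Rational(21, 13) (Z = Add(2, Mul(-5, Pow(Add(Add(0, Mul(-1, -2)), 11), -1))) = Add(2, Mul(-5, Pow(Add(Add(0, 2), 11), -1))) = Add(2, Mul(-5, Pow(Add(2, 11), -1))) = Add(2, Mul(-5, Pow(13, -1))) = Add(2, Mul(-5, Rational(1, 13))) = Add(2, Rational(-5, 13)) = Rational(21, 13) ≈ 1.6154)
Function('d')(S, y) = Add(41, Pow(y, 2)) (Function('d')(S, y) = Add(Pow(y, 2), 41) = Add(41, Pow(y, 2)))
Add(Add(Function('d')(-39, Z), t), -454) = Add(Add(Add(41, Pow(Rational(21, 13), 2)), Rational(682, 3)), -454) = Add(Add(Add(41, Rational(441, 169)), Rational(682, 3)), -454) = Add(Add(Rational(7370, 169), Rational(682, 3)), -454) = Add(Rational(137368, 507), -454) = Rational(-92810, 507)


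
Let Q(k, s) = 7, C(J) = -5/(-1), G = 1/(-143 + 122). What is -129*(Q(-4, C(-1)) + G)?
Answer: -6278/7 ≈ -896.86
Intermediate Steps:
G = -1/21 (G = 1/(-21) = -1/21 ≈ -0.047619)
C(J) = 5 (C(J) = -5*(-1) = 5)
-129*(Q(-4, C(-1)) + G) = -129*(7 - 1/21) = -129*146/21 = -6278/7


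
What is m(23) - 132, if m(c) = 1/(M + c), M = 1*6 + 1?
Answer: -3959/30 ≈ -131.97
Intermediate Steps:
M = 7 (M = 6 + 1 = 7)
m(c) = 1/(7 + c)
m(23) - 132 = 1/(7 + 23) - 132 = 1/30 - 132 = -3959/30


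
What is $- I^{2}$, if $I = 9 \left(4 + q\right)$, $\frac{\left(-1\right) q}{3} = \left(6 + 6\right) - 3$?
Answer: $-42849$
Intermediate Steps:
$q = -27$ ($q = - 3 \left(\left(6 + 6\right) - 3\right) = - 3 \left(12 - 3\right) = \left(-3\right) 9 = -27$)
$I = -207$ ($I = 9 \left(4 - 27\right) = 9 \left(-23\right) = -207$)
$- I^{2} = - \left(-207\right)^{2} = \left(-1\right) 42849 = -42849$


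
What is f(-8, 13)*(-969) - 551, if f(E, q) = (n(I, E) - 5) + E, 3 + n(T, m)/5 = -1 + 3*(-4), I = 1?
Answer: 89566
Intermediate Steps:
n(T, m) = -80 (n(T, m) = -15 + 5*(-1 + 3*(-4)) = -15 + 5*(-1 - 12) = -15 + 5*(-13) = -15 - 65 = -80)
f(E, q) = -85 + E (f(E, q) = (-80 - 5) + E = -85 + E)
f(-8, 13)*(-969) - 551 = (-85 - 8)*(-969) - 551 = -93*(-969) - 551 = 90117 - 551 = 89566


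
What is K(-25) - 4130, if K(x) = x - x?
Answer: -4130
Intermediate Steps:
K(x) = 0
K(-25) - 4130 = 0 - 4130 = -4130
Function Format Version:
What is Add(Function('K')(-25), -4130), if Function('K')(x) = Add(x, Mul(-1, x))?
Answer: -4130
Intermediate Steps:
Function('K')(x) = 0
Add(Function('K')(-25), -4130) = Add(0, -4130) = -4130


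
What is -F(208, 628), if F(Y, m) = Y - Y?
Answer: 0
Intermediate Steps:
F(Y, m) = 0
-F(208, 628) = -1*0 = 0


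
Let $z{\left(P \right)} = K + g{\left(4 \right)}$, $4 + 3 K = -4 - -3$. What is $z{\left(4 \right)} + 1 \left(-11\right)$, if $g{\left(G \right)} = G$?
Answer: $- \frac{26}{3} \approx -8.6667$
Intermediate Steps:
$K = - \frac{5}{3}$ ($K = - \frac{4}{3} + \frac{-4 - -3}{3} = - \frac{4}{3} + \frac{-4 + 3}{3} = - \frac{4}{3} + \frac{1}{3} \left(-1\right) = - \frac{4}{3} - \frac{1}{3} = - \frac{5}{3} \approx -1.6667$)
$z{\left(P \right)} = \frac{7}{3}$ ($z{\left(P \right)} = - \frac{5}{3} + 4 = \frac{7}{3}$)
$z{\left(4 \right)} + 1 \left(-11\right) = \frac{7}{3} + 1 \left(-11\right) = \frac{7}{3} - 11 = - \frac{26}{3}$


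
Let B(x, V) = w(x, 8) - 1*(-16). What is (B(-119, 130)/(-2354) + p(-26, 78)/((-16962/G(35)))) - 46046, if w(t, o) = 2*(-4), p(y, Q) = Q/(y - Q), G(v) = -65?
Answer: -111427283131/2419912 ≈ -46046.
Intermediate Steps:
w(t, o) = -8
B(x, V) = 8 (B(x, V) = -8 - 1*(-16) = -8 + 16 = 8)
(B(-119, 130)/(-2354) + p(-26, 78)/((-16962/G(35)))) - 46046 = (8/(-2354) + (78/(-26 - 1*78))/((-16962/(-65)))) - 46046 = (8*(-1/2354) + (78/(-26 - 78))/((-16962*(-1/65)))) - 46046 = (-4/1177 + (78/(-104))/(16962/65)) - 46046 = (-4/1177 + (78*(-1/104))*(65/16962)) - 46046 = (-4/1177 - ¾*65/16962) - 46046 = (-4/1177 - 65/22616) - 46046 = -15179/2419912 - 46046 = -111427283131/2419912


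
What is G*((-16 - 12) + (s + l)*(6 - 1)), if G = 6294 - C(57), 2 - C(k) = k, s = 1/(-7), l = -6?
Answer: -372777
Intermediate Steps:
s = -⅐ ≈ -0.14286
C(k) = 2 - k
G = 6349 (G = 6294 - (2 - 1*57) = 6294 - (2 - 57) = 6294 - 1*(-55) = 6294 + 55 = 6349)
G*((-16 - 12) + (s + l)*(6 - 1)) = 6349*((-16 - 12) + (-⅐ - 6)*(6 - 1)) = 6349*(-28 - 43/7*5) = 6349*(-28 - 215/7) = 6349*(-411/7) = -372777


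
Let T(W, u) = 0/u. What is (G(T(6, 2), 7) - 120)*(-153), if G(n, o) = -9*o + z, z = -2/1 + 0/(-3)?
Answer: 28305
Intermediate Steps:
T(W, u) = 0
z = -2 (z = -2*1 + 0*(-1/3) = -2 + 0 = -2)
G(n, o) = -2 - 9*o (G(n, o) = -9*o - 2 = -2 - 9*o)
(G(T(6, 2), 7) - 120)*(-153) = ((-2 - 9*7) - 120)*(-153) = ((-2 - 63) - 120)*(-153) = (-65 - 120)*(-153) = -185*(-153) = 28305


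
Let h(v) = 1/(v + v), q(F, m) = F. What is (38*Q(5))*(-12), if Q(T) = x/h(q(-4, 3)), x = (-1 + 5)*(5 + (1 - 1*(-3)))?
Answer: 131328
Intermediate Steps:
x = 36 (x = 4*(5 + (1 + 3)) = 4*(5 + 4) = 4*9 = 36)
h(v) = 1/(2*v)
Q(T) = -288 (Q(T) = 36/(((½)/(-4))) = 36/(((½)*(-¼))) = 36/(-⅛) = 36*(-8) = -288)
(38*Q(5))*(-12) = (38*(-288))*(-12) = -10944*(-12) = 131328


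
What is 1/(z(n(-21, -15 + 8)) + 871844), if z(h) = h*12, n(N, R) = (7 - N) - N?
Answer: 1/872432 ≈ 1.1462e-6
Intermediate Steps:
n(N, R) = 7 - 2*N
z(h) = 12*h
1/(z(n(-21, -15 + 8)) + 871844) = 1/(12*(7 - 2*(-21)) + 871844) = 1/(12*(7 + 42) + 871844) = 1/(12*49 + 871844) = 1/(588 + 871844) = 1/872432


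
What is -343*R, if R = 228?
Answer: -78204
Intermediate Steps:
-343*R = -343*228 = -78204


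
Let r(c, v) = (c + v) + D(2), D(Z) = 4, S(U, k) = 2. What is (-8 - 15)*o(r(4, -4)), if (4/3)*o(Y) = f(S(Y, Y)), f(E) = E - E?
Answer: 0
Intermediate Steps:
f(E) = 0
r(c, v) = 4 + c + v (r(c, v) = (c + v) + 4 = 4 + c + v)
o(Y) = 0 (o(Y) = (¾)*0 = 0)
(-8 - 15)*o(r(4, -4)) = (-8 - 15)*0 = -23*0 = 0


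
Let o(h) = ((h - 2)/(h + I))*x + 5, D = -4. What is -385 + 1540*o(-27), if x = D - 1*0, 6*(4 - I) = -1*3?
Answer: -5621/9 ≈ -624.56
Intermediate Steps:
I = 9/2 (I = 4 - (-1)*3/6 = 4 - 1/6*(-3) = 4 + 1/2 = 9/2 ≈ 4.5000)
x = -4 (x = -4 - 1*0 = -4 + 0 = -4)
o(h) = 5 - 4*(-2 + h)/(9/2 + h) (o(h) = ((h - 2)/(h + 9/2))*(-4) + 5 = ((-2 + h)/(9/2 + h))*(-4) + 5 = -4*(-2 + h)/(9/2 + h) + 5 = 5 - 4*(-2 + h)/(9/2 + h))
-385 + 1540*o(-27) = -385 + 1540*((61 + 2*(-27))/(9 + 2*(-27))) = -385 + 1540*((61 - 54)/(9 - 54)) = -385 + 1540*(7/(-45)) = -385 + 1540*(-1/45*7) = -385 + 1540*(-7/45) = -385 - 2156/9 = -5621/9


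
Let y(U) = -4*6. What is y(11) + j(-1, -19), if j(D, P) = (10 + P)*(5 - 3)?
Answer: -42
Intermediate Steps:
j(D, P) = 20 + 2*P (j(D, P) = (10 + P)*2 = 20 + 2*P)
y(U) = -24
y(11) + j(-1, -19) = -24 + (20 + 2*(-19)) = -24 + (20 - 38) = -24 - 18 = -42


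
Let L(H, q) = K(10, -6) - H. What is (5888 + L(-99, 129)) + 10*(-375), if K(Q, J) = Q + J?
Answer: 2241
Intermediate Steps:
K(Q, J) = J + Q
L(H, q) = 4 - H (L(H, q) = (-6 + 10) - H = 4 - H)
(5888 + L(-99, 129)) + 10*(-375) = (5888 + (4 - 1*(-99))) + 10*(-375) = (5888 + (4 + 99)) - 3750 = (5888 + 103) - 3750 = 5991 - 3750 = 2241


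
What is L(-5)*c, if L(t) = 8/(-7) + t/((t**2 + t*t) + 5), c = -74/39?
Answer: 7030/3003 ≈ 2.3410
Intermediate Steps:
c = -74/39 (c = -74*1/39 = -74/39 ≈ -1.8974)
L(t) = -8/7 + t/(5 + 2*t**2) (L(t) = 8*(-1/7) + t/((t**2 + t**2) + 5) = -8/7 + t/(2*t**2 + 5) = -8/7 + t/(5 + 2*t**2))
L(-5)*c = ((-40 - 16*(-5)**2 + 7*(-5))/(7*(5 + 2*(-5)**2)))*(-74/39) = ((-40 - 16*25 - 35)/(7*(5 + 2*25)))*(-74/39) = ((-40 - 400 - 35)/(7*(5 + 50)))*(-74/39) = ((1/7)*(-475)/55)*(-74/39) = ((1/7)*(1/55)*(-475))*(-74/39) = -95/77*(-74/39) = 7030/3003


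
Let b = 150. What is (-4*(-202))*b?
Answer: 121200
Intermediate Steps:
(-4*(-202))*b = -4*(-202)*150 = 808*150 = 121200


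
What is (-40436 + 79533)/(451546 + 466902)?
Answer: 39097/918448 ≈ 0.042569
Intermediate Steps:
(-40436 + 79533)/(451546 + 466902) = 39097/918448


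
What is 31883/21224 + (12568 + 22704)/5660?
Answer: 232267677/30031960 ≈ 7.7340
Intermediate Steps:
31883/21224 + (12568 + 22704)/5660 = 31883*(1/21224) + 35272*(1/5660) = 31883/21224 + 8818/1415 = 232267677/30031960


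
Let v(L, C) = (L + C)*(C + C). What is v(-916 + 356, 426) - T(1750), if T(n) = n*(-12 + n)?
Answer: -3155668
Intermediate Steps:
v(L, C) = 2*C*(C + L) (v(L, C) = (C + L)*(2*C) = 2*C*(C + L))
v(-916 + 356, 426) - T(1750) = 2*426*(426 + (-916 + 356)) - 1750*(-12 + 1750) = 2*426*(426 - 560) - 1750*1738 = 2*426*(-134) - 1*3041500 = -114168 - 3041500 = -3155668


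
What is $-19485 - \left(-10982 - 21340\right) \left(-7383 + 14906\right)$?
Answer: $243138921$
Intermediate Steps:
$-19485 - \left(-10982 - 21340\right) \left(-7383 + 14906\right) = -19485 - \left(-32322\right) 7523 = -19485 - -243158406 = -19485 + 243158406 = 243138921$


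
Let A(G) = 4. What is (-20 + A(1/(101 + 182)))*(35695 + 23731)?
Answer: -950816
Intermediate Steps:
(-20 + A(1/(101 + 182)))*(35695 + 23731) = (-20 + 4)*(35695 + 23731) = -16*59426 = -950816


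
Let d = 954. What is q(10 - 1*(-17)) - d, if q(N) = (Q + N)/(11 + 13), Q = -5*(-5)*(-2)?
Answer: -22919/24 ≈ -954.96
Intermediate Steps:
Q = -50 (Q = 25*(-2) = -50)
q(N) = -25/12 + N/24 (q(N) = (-50 + N)/(11 + 13) = (-50 + N)/24 = (-50 + N)*(1/24) = -25/12 + N/24)
q(10 - 1*(-17)) - d = (-25/12 + (10 - 1*(-17))/24) - 1*954 = (-25/12 + (10 + 17)/24) - 954 = (-25/12 + (1/24)*27) - 954 = (-25/12 + 9/8) - 954 = -23/24 - 954 = -22919/24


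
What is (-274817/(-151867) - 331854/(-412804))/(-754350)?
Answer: -81921614143/23645592989022900 ≈ -3.4646e-6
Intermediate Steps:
(-274817/(-151867) - 331854/(-412804))/(-754350) = (-274817*(-1/151867) - 331854*(-1/412804))*(-1/754350) = (274817/151867 + 165927/206402)*(-1/754350) = (81921614143/31345652534)*(-1/754350) = -81921614143/23645592989022900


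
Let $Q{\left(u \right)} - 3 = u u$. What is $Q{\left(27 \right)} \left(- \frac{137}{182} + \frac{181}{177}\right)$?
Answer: $\frac{1060546}{5369} \approx 197.53$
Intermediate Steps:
$Q{\left(u \right)} = 3 + u^{2}$ ($Q{\left(u \right)} = 3 + u u = 3 + u^{2}$)
$Q{\left(27 \right)} \left(- \frac{137}{182} + \frac{181}{177}\right) = \left(3 + 27^{2}\right) \left(- \frac{137}{182} + \frac{181}{177}\right) = \left(3 + 729\right) \left(\left(-137\right) \frac{1}{182} + 181 \cdot \frac{1}{177}\right) = 732 \left(- \frac{137}{182} + \frac{181}{177}\right) = 732 \cdot \frac{8693}{32214} = \frac{1060546}{5369}$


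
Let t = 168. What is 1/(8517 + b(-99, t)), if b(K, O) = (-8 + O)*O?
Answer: 1/35397 ≈ 2.8251e-5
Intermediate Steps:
b(K, O) = O*(-8 + O)
1/(8517 + b(-99, t)) = 1/(8517 + 168*(-8 + 168)) = 1/(8517 + 168*160) = 1/(8517 + 26880) = 1/35397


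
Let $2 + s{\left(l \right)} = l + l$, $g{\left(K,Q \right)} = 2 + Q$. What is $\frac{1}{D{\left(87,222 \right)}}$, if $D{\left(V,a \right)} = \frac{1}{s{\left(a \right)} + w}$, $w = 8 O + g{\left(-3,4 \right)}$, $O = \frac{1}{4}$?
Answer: $450$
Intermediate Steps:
$s{\left(l \right)} = -2 + 2 l$ ($s{\left(l \right)} = -2 + \left(l + l\right) = -2 + 2 l$)
$O = \frac{1}{4} \approx 0.25$
$w = 8$ ($w = 8 \cdot \frac{1}{4} + \left(2 + 4\right) = 2 + 6 = 8$)
$D{\left(V,a \right)} = \frac{1}{6 + 2 a}$ ($D{\left(V,a \right)} = \frac{1}{\left(-2 + 2 a\right) + 8} = \frac{1}{6 + 2 a}$)
$\frac{1}{D{\left(87,222 \right)}} = \frac{1}{\frac{1}{2} \frac{1}{3 + 222}} = \frac{1}{\frac{1}{2} \cdot \frac{1}{225}} = \frac{1}{\frac{1}{450}} = 450$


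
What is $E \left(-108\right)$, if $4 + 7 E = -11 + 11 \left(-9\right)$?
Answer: $\frac{12312}{7} \approx 1758.9$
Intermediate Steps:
$E = - \frac{114}{7}$ ($E = - \frac{4}{7} + \frac{-11 + 11 \left(-9\right)}{7} = - \frac{4}{7} + \frac{-11 - 99}{7} = - \frac{4}{7} + \frac{1}{7} \left(-110\right) = - \frac{4}{7} - \frac{110}{7} = - \frac{114}{7} \approx -16.286$)
$E \left(-108\right) = \left(- \frac{114}{7}\right) \left(-108\right) = \frac{12312}{7}$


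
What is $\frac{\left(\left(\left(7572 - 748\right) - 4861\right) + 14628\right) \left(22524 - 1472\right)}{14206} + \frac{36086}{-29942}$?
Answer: $\frac{2614360361457}{106339013} \approx 24585.0$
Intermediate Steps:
$\frac{\left(\left(\left(7572 - 748\right) - 4861\right) + 14628\right) \left(22524 - 1472\right)}{14206} + \frac{36086}{-29942} = \left(\left(6824 - 4861\right) + 14628\right) 21052 \cdot \frac{1}{14206} + 36086 \left(- \frac{1}{29942}\right) = \left(1963 + 14628\right) 21052 \cdot \frac{1}{14206} - \frac{18043}{14971} = 16591 \cdot 21052 \cdot \frac{1}{14206} - \frac{18043}{14971} = 349273732 \cdot \frac{1}{14206} - \frac{18043}{14971} = \frac{174636866}{7103} - \frac{18043}{14971} = \frac{2614360361457}{106339013}$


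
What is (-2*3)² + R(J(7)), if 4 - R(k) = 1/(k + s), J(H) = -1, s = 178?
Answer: 7079/177 ≈ 39.994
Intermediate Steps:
R(k) = 4 - 1/(178 + k) (R(k) = 4 - 1/(k + 178) = 4 - 1/(178 + k))
(-2*3)² + R(J(7)) = (-2*3)² + (711 + 4*(-1))/(178 - 1) = (-6)² + (711 - 4)/177 = 36 + (1/177)*707 = 36 + 707/177 = 7079/177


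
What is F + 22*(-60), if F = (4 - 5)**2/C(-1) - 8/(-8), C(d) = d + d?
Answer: -2639/2 ≈ -1319.5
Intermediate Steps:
C(d) = 2*d
F = 1/2 (F = (4 - 5)**2/((2*(-1))) - 8/(-8) = (-1)**2/(-2) - 8*(-1/8) = 1*(-1/2) + 1 = -1/2 + 1 = 1/2 ≈ 0.50000)
F + 22*(-60) = 1/2 + 22*(-60) = 1/2 - 1320 = -2639/2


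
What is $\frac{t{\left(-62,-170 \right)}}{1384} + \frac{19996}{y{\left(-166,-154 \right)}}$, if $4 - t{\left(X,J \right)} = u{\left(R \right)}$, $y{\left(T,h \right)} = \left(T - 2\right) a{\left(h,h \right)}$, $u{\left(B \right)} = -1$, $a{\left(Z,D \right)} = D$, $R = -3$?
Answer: $\frac{1737739}{2237928} \approx 0.77649$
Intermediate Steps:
$y{\left(T,h \right)} = h \left(-2 + T\right)$ ($y{\left(T,h \right)} = \left(T - 2\right) h = \left(-2 + T\right) h = h \left(-2 + T\right)$)
$t{\left(X,J \right)} = 5$ ($t{\left(X,J \right)} = 4 - -1 = 4 + 1 = 5$)
$\frac{t{\left(-62,-170 \right)}}{1384} + \frac{19996}{y{\left(-166,-154 \right)}} = \frac{5}{1384} + \frac{19996}{\left(-154\right) \left(-2 - 166\right)} = 5 \cdot \frac{1}{1384} + \frac{19996}{\left(-154\right) \left(-168\right)} = \frac{5}{1384} + \frac{19996}{25872} = \frac{5}{1384} + 19996 \cdot \frac{1}{25872} = \frac{5}{1384} + \frac{4999}{6468} = \frac{1737739}{2237928}$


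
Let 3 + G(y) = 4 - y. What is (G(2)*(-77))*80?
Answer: 6160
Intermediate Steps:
G(y) = 1 - y (G(y) = -3 + (4 - y) = 1 - y)
(G(2)*(-77))*80 = ((1 - 1*2)*(-77))*80 = ((1 - 2)*(-77))*80 = -1*(-77)*80 = 77*80 = 6160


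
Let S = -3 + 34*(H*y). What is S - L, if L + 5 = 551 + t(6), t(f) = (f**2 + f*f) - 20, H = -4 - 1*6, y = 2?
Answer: -1281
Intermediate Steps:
H = -10 (H = -4 - 6 = -10)
t(f) = -20 + 2*f**2 (t(f) = (f**2 + f**2) - 20 = 2*f**2 - 20 = -20 + 2*f**2)
S = -683 (S = -3 + 34*(-10*2) = -3 + 34*(-20) = -3 - 680 = -683)
L = 598 (L = -5 + (551 + (-20 + 2*6**2)) = -5 + (551 + (-20 + 2*36)) = -5 + (551 + (-20 + 72)) = -5 + (551 + 52) = -5 + 603 = 598)
S - L = -683 - 1*598 = -683 - 598 = -1281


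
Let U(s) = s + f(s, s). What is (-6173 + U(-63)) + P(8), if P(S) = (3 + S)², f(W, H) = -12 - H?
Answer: -6064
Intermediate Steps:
U(s) = -12 (U(s) = s + (-12 - s) = -12)
(-6173 + U(-63)) + P(8) = (-6173 - 12) + (3 + 8)² = -6185 + 11² = -6185 + 121 = -6064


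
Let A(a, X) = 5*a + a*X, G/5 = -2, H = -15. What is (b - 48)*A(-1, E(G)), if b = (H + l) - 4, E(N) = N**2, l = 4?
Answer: 6615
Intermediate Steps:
G = -10 (G = 5*(-2) = -10)
A(a, X) = 5*a + X*a
b = -15 (b = (-15 + 4) - 4 = -11 - 4 = -15)
(b - 48)*A(-1, E(G)) = (-15 - 48)*(-(5 + (-10)**2)) = -(-63)*(5 + 100) = -(-63)*105 = -63*(-105) = 6615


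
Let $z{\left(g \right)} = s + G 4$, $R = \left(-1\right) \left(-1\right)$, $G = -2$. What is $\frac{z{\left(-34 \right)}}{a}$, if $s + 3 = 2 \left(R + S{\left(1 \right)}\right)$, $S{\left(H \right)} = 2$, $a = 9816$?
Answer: $- \frac{5}{9816} \approx -0.00050937$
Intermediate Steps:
$R = 1$
$s = 3$ ($s = -3 + 2 \left(1 + 2\right) = -3 + 2 \cdot 3 = -3 + 6 = 3$)
$z{\left(g \right)} = -5$ ($z{\left(g \right)} = 3 - 8 = -5$)
$\frac{z{\left(-34 \right)}}{a} = - \frac{5}{9816}$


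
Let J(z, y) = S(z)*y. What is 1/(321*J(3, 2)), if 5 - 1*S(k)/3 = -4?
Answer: 1/17334 ≈ 5.7690e-5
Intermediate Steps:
S(k) = 27 (S(k) = 15 - 3*(-4) = 15 + 12 = 27)
J(z, y) = 27*y
1/(321*J(3, 2)) = 1/(321*(27*2)) = 1/(321*54) = 1/17334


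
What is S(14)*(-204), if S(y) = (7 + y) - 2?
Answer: -3876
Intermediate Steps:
S(y) = 5 + y
S(14)*(-204) = (5 + 14)*(-204) = 19*(-204) = -3876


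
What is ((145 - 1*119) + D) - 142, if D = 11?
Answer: -105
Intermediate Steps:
((145 - 1*119) + D) - 142 = ((145 - 1*119) + 11) - 142 = ((145 - 119) + 11) - 142 = (26 + 11) - 142 = 37 - 142 = -105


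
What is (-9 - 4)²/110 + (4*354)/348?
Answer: 17881/3190 ≈ 5.6053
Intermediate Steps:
(-9 - 4)²/110 + (4*354)/348 = (-13)²*(1/110) + 1416*(1/348) = 169*(1/110) + 118/29 = 169/110 + 118/29 = 17881/3190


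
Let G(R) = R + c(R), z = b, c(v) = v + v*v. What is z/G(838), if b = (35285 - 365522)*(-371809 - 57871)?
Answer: 591234309/2933 ≈ 2.0158e+5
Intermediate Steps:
c(v) = v + v**2
b = 141896234160 (b = -330237*(-429680) = 141896234160)
z = 141896234160
G(R) = R + R*(1 + R)
z/G(838) = 141896234160/((838*(2 + 838))) = 141896234160/((838*840)) = 141896234160/703920 = 141896234160*(1/703920) = 591234309/2933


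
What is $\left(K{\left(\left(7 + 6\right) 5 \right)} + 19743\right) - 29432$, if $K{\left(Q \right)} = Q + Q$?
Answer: $-9559$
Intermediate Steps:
$K{\left(Q \right)} = 2 Q$
$\left(K{\left(\left(7 + 6\right) 5 \right)} + 19743\right) - 29432 = \left(2 \left(7 + 6\right) 5 + 19743\right) - 29432 = \left(2 \cdot 13 \cdot 5 + 19743\right) - 29432 = \left(2 \cdot 65 + 19743\right) - 29432 = \left(130 + 19743\right) - 29432 = 19873 - 29432 = -9559$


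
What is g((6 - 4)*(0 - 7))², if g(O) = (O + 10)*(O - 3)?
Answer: 4624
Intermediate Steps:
g(O) = (-3 + O)*(10 + O) (g(O) = (10 + O)*(-3 + O) = (-3 + O)*(10 + O))
g((6 - 4)*(0 - 7))² = (-30 + ((6 - 4)*(0 - 7))² + 7*((6 - 4)*(0 - 7)))² = (-30 + (2*(-7))² + 7*(2*(-7)))² = (-30 + (-14)² + 7*(-14))² = (-30 + 196 - 98)² = 68² = 4624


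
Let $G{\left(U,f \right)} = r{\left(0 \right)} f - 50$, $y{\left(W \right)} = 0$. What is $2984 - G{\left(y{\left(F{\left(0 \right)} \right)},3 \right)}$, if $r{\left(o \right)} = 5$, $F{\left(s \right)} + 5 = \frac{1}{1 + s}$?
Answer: $3019$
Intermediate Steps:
$F{\left(s \right)} = -5 + \frac{1}{1 + s}$
$G{\left(U,f \right)} = -50 + 5 f$ ($G{\left(U,f \right)} = 5 f - 50 = -50 + 5 f$)
$2984 - G{\left(y{\left(F{\left(0 \right)} \right)},3 \right)} = 2984 - \left(-50 + 5 \cdot 3\right) = 2984 - \left(-50 + 15\right) = 2984 - -35 = 2984 + 35 = 3019$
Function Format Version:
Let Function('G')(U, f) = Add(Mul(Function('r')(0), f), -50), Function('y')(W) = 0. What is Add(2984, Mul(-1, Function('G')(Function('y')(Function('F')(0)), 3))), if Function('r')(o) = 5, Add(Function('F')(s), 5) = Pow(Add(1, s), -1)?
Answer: 3019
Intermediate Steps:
Function('F')(s) = Add(-5, Pow(Add(1, s), -1))
Function('G')(U, f) = Add(-50, Mul(5, f)) (Function('G')(U, f) = Add(Mul(5, f), -50) = Add(-50, Mul(5, f)))
Add(2984, Mul(-1, Function('G')(Function('y')(Function('F')(0)), 3))) = Add(2984, Mul(-1, Add(-50, Mul(5, 3)))) = Add(2984, Mul(-1, Add(-50, 15))) = Add(2984, Mul(-1, -35)) = Add(2984, 35) = 3019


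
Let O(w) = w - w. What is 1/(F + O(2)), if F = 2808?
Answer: 1/2808 ≈ 0.00035613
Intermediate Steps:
O(w) = 0
1/(F + O(2)) = 1/(2808 + 0) = 1/2808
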